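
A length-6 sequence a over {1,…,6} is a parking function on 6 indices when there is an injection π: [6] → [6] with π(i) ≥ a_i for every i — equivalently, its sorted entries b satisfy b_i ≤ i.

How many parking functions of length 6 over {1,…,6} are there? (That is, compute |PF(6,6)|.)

16807

Count = (6−6+1)·(6+1)^(6−1) = 1 · 16807 = 16807 [KW]
Check (4,1,4,2,3,1) → sorted (1,1,2,3,4,4): b_i ≤ i ∀i, a PF.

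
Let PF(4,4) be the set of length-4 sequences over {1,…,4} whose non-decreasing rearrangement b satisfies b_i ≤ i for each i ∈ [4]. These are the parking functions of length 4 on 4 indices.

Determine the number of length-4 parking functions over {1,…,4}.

125

Count = (5−4)·5^(4−1) = 1·125 = 125 [KW]
Check (3,1,4,2) → sorted (1,2,3,4): b_i ≤ i ∀i, a PF.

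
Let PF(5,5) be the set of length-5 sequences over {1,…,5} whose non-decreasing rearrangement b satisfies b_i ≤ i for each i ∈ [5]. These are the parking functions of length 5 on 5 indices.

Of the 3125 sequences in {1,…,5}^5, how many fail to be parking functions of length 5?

1829

#PF = (5−5+1)·(5+1)^(5−1) = 1·1296 = 1296
E.g. (5,5,5,3,4) → sorted (3,4,5,5,5): b_1=3>1, not a PF.
Total 3125; non-PF = 3125−1296 = 1829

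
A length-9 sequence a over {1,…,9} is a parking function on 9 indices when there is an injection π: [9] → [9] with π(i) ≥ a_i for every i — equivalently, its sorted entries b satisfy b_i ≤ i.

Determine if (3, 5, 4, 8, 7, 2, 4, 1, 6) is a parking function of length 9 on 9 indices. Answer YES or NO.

Rearranged: b = (1, 2, 3, 4, 4, 5, 6, 7, 8).
  b_1=1 ≤ 1
  b_2=2 ≤ 2
  b_3=3 ≤ 3
  b_4=4 ≤ 4
  b_5=4 ≤ 5
  b_6=5 ≤ 6
  b_7=6 ≤ 7
  b_8=7 ≤ 8
  b_9=8 ≤ 9
All bounds hold ⇒ YES

YES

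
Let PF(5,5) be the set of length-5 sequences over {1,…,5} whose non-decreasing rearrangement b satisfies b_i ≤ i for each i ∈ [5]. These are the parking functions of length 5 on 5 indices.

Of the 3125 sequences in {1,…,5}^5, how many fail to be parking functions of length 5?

|PF| = 1·6^4 = 1·1296 = 1296
E.g. (3,4,3,3,3) → sorted (3,3,3,3,4): b_1=3>1, not a PF.
So 3125 − 1296 = 1829 fail.

1829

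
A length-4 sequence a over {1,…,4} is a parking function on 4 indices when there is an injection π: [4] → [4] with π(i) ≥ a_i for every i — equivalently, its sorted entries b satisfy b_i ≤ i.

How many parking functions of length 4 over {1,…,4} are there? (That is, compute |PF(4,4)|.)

#PF = (4−4+1)·(4+1)^(4−1) = 1×125 = 125 (Konheim–Weiss)
Example (3,3,1,2) → sorted (1,2,3,3): b_i ≤ i ∀i, a PF.

125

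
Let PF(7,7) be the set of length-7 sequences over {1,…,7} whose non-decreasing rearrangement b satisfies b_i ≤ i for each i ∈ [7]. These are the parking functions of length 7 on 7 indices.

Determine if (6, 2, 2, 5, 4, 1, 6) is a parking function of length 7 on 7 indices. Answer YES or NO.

YES

Rearranged: b = (1, 2, 2, 4, 5, 6, 6).
  b_1=1 ≤ 1
  b_2=2 ≤ 2
  b_3=2 ≤ 3
  b_4=4 ≤ 4
  b_5=5 ≤ 5
  b_6=6 ≤ 6
  b_7=6 ≤ 7
All bounds hold ⇒ YES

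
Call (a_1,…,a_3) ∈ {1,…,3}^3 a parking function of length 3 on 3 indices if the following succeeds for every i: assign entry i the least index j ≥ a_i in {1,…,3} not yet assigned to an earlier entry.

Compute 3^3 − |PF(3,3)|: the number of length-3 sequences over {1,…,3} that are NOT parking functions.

11

Count = 1·4^2 = 1·16 = 16
E.g. (2,3,2) → sorted (2,2,3): b_1=2>1, not a PF.
3^3 − 16 = 27 − 16 = 11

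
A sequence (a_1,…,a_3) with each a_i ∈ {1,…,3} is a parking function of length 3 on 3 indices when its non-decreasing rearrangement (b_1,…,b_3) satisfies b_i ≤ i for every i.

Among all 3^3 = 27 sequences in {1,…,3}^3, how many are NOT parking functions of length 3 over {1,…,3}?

Count = (3+1−3)·(3+1)^{3−1} = 1×16 = 16 (Pollak)
Check (3,3,3) → sorted (3,3,3): b_1=3>1, not a PF.
Total 27; non-PF = 27−16 = 11

11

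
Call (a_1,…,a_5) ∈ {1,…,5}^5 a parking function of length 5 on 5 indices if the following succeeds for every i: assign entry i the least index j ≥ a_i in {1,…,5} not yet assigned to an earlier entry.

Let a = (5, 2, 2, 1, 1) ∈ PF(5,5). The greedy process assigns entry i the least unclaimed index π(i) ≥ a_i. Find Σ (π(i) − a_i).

Σπ = 5·6/2 = 15 (π permutes [5]); Σa = 5+2+2+1+1 = 11; disp = 15−11 = 4.

4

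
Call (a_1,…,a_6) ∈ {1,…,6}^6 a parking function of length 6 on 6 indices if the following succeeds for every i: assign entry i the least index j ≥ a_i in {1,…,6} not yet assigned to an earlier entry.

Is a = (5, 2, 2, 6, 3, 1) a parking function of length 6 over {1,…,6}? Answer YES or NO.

Order a: b = (1, 2, 2, 3, 5, 6).
  b_1=1 ≤ 1
  b_2=2 ≤ 2
  b_3=2 ≤ 3
  b_4=3 ≤ 4
  b_5=5 ≤ 5
  b_6=6 ≤ 6
All bounds hold ⇒ YES

YES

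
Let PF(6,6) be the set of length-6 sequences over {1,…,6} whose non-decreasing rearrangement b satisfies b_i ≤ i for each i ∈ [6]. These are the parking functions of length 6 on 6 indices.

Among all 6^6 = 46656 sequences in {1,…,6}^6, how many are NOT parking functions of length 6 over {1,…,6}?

Count = (6−6+1)·(6+1)^(6−1) = 1·16807 = 16807 (Konheim–Weiss)
One tuple (2,3,2,4,4,6) → sorted (2,2,3,4,4,6): b_1=2>1, not a PF.
6^6 − 16807 = 46656 − 16807 = 29849

29849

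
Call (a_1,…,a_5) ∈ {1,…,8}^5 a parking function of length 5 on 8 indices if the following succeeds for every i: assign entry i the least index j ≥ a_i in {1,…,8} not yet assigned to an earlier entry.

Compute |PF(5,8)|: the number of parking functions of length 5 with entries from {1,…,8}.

|PF(5,8)| = (8−5+1)·(8+1)^(5−1) = 4 · 6561 = 26244 (Konheim–Weiss)
Check (8,1,3,6,6) → sorted (1,3,6,6,8): b_i ≤ 3+i ∀i, a PF.

26244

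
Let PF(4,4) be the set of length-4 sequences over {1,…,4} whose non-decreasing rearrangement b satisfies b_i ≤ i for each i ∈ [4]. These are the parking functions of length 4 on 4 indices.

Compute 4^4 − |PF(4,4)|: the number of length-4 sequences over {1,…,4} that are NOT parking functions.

|PF| = 1·5^3 = 1 · 125 = 125
E.g. (3,4,4,2) → sorted (2,3,4,4): b_1=2>1, not a PF.
So 256 − 125 = 131 fail.

131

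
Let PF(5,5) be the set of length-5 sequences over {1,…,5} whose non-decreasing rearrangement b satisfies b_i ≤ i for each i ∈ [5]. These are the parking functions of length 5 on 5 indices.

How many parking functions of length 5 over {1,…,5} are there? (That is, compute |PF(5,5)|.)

|PF| = (5−5+1)·(5+1)^(5−1) = 1×1296 = 1296 [KW]
E.g. (1,4,1,4,2) → sorted (1,1,2,4,4): b_i ≤ i ∀i, a PF.

1296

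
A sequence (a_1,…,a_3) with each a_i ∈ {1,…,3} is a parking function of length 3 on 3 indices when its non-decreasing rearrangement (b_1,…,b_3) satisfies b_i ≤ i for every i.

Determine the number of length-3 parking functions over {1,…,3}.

#PF = 1·4^2 = 1 · 16 = 16 (Pollak)
Example (3,1,1) → sorted (1,1,3): b_i ≤ i ∀i, a PF.

16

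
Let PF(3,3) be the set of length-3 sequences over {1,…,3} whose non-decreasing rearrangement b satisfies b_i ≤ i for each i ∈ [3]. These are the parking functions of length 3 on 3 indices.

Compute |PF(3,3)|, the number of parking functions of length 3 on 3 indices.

|PF(3,3)| = (3−3+1)·(3+1)^(3−1) = 1 · 16 = 16 (Konheim–Weiss)
One tuple (2,1,1) → sorted (1,1,2): b_i ≤ i ∀i, a PF.

16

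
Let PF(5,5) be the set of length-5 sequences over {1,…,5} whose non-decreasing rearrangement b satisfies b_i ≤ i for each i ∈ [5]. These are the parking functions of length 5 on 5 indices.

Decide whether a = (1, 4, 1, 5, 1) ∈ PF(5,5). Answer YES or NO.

YES

Rearranged: b = (1, 1, 1, 4, 5).
  b_1=1 ≤ 1
  b_2=1 ≤ 2
  b_3=1 ≤ 3
  b_4=4 ≤ 4
  b_5=5 ≤ 5
All bounds hold ⇒ YES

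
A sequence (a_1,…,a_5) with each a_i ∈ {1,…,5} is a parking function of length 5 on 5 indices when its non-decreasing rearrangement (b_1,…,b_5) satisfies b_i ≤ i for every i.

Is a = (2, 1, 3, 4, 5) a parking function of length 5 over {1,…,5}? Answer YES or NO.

Order a: b = (1, 2, 3, 4, 5).
  b_1=1 ≤ 1
  b_2=2 ≤ 2
  b_3=3 ≤ 3
  b_4=4 ≤ 4
  b_5=5 ≤ 5
All bounds hold ⇒ YES

YES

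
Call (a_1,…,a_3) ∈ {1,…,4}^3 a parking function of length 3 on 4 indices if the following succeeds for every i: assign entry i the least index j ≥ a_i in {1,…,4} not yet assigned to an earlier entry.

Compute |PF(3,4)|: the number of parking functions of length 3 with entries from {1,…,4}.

#PF = (4+1−3)·(4+1)^{3−1} = 2·25 = 50
One tuple (3,1,4) → sorted (1,3,4): b_i ≤ 1+i ∀i, a PF.

50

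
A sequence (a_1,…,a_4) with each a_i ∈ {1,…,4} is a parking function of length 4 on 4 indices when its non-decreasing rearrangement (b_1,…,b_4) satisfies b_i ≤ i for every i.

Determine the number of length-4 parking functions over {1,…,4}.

125

#PF = (4+1−4)·(4+1)^{4−1} = 1·125 = 125 (Konheim–Weiss)
Example (2,1,3,1) → sorted (1,1,2,3): b_i ≤ i ∀i, a PF.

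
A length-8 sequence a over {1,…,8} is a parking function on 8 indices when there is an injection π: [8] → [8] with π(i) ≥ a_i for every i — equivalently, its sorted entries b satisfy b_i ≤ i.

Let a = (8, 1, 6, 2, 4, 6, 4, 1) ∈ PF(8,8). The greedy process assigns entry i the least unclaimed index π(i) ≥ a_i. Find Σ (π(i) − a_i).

4

Σπ(i) = 1+…+8 = 36; Σa = 8+1+6+2+4+6+4+1 = 32; disp = 36−32 = 4.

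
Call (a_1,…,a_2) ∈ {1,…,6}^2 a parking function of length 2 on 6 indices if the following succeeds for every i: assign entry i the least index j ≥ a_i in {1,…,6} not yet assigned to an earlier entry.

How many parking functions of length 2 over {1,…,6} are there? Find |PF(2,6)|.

Count = (6+1−2)·(6+1)^{2−1} = 5·7 = 35 [KW]
Example (5,2) → sorted (2,5): b_i ≤ 4+i ∀i, a PF.

35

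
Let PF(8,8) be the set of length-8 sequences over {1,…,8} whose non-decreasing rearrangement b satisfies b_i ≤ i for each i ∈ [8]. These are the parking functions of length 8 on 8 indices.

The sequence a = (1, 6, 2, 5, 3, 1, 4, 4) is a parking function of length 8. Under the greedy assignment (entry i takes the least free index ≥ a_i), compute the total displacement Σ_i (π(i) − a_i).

10

Σπ(i) = 1+…+8 = 36; Σa = 1+6+2+5+3+1+4+4 = 26; disp = 36−26 = 10.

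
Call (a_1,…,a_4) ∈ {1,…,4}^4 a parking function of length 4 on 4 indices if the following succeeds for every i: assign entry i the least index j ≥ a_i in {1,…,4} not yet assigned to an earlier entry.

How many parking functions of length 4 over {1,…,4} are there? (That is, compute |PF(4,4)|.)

|PF| = (4−4+1)·(4+1)^(4−1) = 1 · 125 = 125 [KW]
Check (1,2,3,2) → sorted (1,2,2,3): b_i ≤ i ∀i, a PF.

125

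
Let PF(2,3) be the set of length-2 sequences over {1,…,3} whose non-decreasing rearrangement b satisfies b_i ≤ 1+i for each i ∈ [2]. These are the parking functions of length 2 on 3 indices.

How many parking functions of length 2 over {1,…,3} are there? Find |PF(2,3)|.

#PF = (3−2+1)·(3+1)^(2−1) = 2 · 4 = 8 (Konheim–Weiss)
Example (1,3) → sorted (1,3): b_i ≤ 1+i ∀i, a PF.

8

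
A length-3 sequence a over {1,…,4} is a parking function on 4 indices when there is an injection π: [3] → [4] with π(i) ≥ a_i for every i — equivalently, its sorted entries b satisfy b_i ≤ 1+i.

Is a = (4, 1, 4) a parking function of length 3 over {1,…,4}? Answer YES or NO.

NO

Order a: b = (1, 4, 4).
  b_1=1 ≤ 2
  b_2=4 > 3
  fails at i=2 ⇒ NO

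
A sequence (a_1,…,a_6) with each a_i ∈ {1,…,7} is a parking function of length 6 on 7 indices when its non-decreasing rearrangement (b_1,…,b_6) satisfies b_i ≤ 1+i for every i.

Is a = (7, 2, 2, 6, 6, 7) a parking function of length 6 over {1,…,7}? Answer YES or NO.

Rearranged: b = (2, 2, 6, 6, 7, 7).
  b_1=2 ≤ 2
  b_2=2 ≤ 3
  b_3=6 > 4
  fails at i=3 ⇒ NO

NO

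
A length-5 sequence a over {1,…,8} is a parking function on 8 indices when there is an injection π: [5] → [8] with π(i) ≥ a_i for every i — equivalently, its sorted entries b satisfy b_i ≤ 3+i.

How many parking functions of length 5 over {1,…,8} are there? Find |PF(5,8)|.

|PF| = (8−5+1)·(8+1)^(5−1) = 4 · 6561 = 26244 (Konheim–Weiss)
Example (2,2,4,1,7) → sorted (1,2,2,4,7): b_i ≤ 3+i ∀i, a PF.

26244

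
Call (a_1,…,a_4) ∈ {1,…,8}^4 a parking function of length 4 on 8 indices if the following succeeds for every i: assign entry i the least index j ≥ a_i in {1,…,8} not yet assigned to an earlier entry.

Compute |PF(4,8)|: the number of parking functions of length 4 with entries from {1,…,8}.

3645

|PF(4,8)| = (8+1−4)·(8+1)^{4−1} = 5 · 729 = 3645
E.g. (7,6,4,5) → sorted (4,5,6,7): b_i ≤ 4+i ∀i, a PF.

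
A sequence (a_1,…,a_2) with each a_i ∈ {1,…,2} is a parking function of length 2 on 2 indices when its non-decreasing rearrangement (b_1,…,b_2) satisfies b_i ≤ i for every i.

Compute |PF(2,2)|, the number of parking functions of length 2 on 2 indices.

3

Count = (2+1−2)·(2+1)^{2−1} = 1 · 3 = 3
E.g. (1,1) → sorted (1,1): b_i ≤ i ∀i, a PF.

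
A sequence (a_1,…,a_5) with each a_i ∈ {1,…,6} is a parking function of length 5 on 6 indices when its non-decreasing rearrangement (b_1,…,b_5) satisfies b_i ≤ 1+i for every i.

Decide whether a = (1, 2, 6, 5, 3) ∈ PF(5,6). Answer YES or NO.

Sorted: b = (1, 2, 3, 5, 6).
  b_1=1 ≤ 2
  b_2=2 ≤ 3
  b_3=3 ≤ 4
  b_4=5 ≤ 5
  b_5=6 ≤ 6
All bounds hold ⇒ YES

YES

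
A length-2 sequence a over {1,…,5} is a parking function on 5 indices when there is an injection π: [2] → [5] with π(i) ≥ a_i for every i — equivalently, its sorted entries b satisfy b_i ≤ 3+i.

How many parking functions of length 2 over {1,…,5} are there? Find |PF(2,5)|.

24

|PF(2,5)| = 4·6^1 = 4 · 6 = 24 (Konheim–Weiss)
E.g. (4,2) → sorted (2,4): b_i ≤ 3+i ∀i, a PF.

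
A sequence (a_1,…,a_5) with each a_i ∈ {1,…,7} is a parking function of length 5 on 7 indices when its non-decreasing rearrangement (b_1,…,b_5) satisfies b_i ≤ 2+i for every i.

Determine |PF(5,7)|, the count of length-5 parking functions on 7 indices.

12288

|PF(5,7)| = (7−5+1)·(7+1)^(5−1) = 3·4096 = 12288 [KW]
E.g. (1,1,6,2,3) → sorted (1,1,2,3,6): b_i ≤ 2+i ∀i, a PF.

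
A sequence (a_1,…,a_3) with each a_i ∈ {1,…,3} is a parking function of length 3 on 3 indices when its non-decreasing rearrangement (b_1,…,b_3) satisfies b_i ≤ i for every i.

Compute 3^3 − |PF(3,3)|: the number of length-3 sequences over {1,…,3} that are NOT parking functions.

11

#PF = (3+1−3)·(3+1)^{3−1} = 1·16 = 16
Check (2,3,3) → sorted (2,3,3): b_1=2>1, not a PF.
So 27 − 16 = 11 fail.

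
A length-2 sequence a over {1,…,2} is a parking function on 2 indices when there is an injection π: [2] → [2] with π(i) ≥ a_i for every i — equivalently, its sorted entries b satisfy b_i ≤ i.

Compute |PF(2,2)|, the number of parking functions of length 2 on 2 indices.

#PF = 1·3^1 = 1 · 3 = 3 (Konheim–Weiss)
Check (2,1) → sorted (1,2): b_i ≤ i ∀i, a PF.

3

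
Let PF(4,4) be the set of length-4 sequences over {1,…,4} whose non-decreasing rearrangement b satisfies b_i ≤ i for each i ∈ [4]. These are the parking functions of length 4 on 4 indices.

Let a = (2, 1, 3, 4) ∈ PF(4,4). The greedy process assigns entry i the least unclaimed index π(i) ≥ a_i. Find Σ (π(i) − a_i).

0

Σπ = 10 ({1..4} each once); Σa = 2+1+3+4 = 10; disp = 10−10 = 0.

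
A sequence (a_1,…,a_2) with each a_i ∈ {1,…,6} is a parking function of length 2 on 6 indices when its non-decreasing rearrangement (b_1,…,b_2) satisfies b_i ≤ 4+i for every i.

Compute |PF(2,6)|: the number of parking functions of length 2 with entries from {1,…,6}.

35

#PF = (7−2)·7^(2−1) = 5 · 7 = 35 (Pollak)
Check (6,5) → sorted (5,6): b_i ≤ 4+i ∀i, a PF.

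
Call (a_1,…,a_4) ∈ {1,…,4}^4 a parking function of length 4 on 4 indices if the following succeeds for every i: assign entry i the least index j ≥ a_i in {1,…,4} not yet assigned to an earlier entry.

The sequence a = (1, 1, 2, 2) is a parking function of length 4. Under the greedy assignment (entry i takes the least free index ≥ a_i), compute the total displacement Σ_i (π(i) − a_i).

Σπ(i) = 1+…+4 = 10; Σa = 1+1+2+2 = 6; disp = 10−6 = 4.

4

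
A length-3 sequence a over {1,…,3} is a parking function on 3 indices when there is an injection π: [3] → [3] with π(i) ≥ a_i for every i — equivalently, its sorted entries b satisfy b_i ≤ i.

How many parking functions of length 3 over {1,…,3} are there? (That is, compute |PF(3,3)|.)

16

#PF = (4−3)·4^(3−1) = 1×16 = 16 (Konheim–Weiss)
One tuple (2,2,1) → sorted (1,2,2): b_i ≤ i ∀i, a PF.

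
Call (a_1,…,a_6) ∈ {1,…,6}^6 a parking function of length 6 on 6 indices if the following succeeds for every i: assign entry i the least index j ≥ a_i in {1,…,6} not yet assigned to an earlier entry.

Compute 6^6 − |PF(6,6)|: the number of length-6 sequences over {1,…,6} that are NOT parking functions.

29849

Count = (7−6)·7^(6−1) = 1×16807 = 16807 [KW]
One tuple (1,4,3,3,3,3) → sorted (1,3,3,3,3,4): b_2=3>2, not a PF.
So 46656 − 16807 = 29849 fail.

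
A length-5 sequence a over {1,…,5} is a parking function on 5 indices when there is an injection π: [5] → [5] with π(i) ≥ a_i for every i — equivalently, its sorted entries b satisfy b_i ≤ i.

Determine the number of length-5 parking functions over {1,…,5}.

#PF = 1·6^4 = 1·1296 = 1296 (Konheim–Weiss)
Example (2,1,4,1,3) → sorted (1,1,2,3,4): b_i ≤ i ∀i, a PF.

1296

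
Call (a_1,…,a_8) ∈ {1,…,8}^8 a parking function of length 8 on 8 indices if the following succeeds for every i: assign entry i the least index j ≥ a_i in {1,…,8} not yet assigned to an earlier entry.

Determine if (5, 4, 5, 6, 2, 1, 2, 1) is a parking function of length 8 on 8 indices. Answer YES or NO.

YES

Rearranged: b = (1, 1, 2, 2, 4, 5, 5, 6).
  b_1=1 ≤ 1
  b_2=1 ≤ 2
  b_3=2 ≤ 3
  b_4=2 ≤ 4
  b_5=4 ≤ 5
  b_6=5 ≤ 6
  b_7=5 ≤ 7
  b_8=6 ≤ 8
All bounds hold ⇒ YES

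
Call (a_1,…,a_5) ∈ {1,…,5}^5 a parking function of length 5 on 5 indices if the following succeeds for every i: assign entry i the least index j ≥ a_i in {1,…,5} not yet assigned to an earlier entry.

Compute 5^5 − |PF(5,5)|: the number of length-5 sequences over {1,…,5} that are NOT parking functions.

|PF| = (6−5)·6^(5−1) = 1×1296 = 1296 (Pollak)
Check (5,4,2,5,4) → sorted (2,4,4,5,5): b_1=2>1, not a PF.
5^5 − 1296 = 3125 − 1296 = 1829

1829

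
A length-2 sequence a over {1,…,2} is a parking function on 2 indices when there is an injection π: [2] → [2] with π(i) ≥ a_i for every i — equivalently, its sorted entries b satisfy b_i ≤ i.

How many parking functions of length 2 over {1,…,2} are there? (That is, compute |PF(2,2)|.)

|PF| = (2−2+1)·(2+1)^(2−1) = 1·3 = 3
Check (1,1) → sorted (1,1): b_i ≤ i ∀i, a PF.

3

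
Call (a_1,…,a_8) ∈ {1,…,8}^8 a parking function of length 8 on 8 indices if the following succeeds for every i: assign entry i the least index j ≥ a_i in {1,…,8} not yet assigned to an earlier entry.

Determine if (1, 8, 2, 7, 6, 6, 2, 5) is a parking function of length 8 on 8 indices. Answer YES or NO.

Rearranged: b = (1, 2, 2, 5, 6, 6, 7, 8).
  b_1=1 ≤ 1
  b_2=2 ≤ 2
  b_3=2 ≤ 3
  b_4=5 > 4
  fails at i=4 ⇒ NO

NO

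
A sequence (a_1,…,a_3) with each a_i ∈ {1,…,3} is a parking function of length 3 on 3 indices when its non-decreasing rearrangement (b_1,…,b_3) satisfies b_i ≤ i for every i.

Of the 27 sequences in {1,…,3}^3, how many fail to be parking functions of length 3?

11

|PF| = (3+1−3)·(3+1)^{3−1} = 1 · 16 = 16 (Konheim–Weiss)
Check (3,3,3) → sorted (3,3,3): b_1=3>1, not a PF.
3^3 − 16 = 27 − 16 = 11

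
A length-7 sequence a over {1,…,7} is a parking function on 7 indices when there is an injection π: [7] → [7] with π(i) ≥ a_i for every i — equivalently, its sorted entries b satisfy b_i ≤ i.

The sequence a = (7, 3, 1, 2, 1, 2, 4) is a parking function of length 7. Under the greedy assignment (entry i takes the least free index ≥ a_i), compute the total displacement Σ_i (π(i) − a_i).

Σπ = 28 ({1..7} each once); Σa = 7+3+1+2+1+2+4 = 20; disp = 28−20 = 8.

8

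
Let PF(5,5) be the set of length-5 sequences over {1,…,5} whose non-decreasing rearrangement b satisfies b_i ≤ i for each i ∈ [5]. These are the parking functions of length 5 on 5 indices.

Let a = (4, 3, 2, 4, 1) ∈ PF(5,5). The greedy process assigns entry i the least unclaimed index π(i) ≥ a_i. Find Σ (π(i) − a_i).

1

Σπ(i) = 1+…+5 = 15; Σa = 4+3+2+4+1 = 14; disp = 15−14 = 1.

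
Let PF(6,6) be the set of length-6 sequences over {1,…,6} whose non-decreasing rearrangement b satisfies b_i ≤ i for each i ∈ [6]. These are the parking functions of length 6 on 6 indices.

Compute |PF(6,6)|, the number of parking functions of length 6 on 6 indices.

|PF| = (7−6)·7^(6−1) = 1×16807 = 16807 (Pollak)
Example (6,1,3,5,1,1) → sorted (1,1,1,3,5,6): b_i ≤ i ∀i, a PF.

16807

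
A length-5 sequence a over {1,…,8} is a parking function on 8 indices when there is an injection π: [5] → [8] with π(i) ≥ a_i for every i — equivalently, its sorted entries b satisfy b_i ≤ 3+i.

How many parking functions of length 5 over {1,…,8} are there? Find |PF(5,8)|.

26244

|PF| = 4·9^4 = 4 · 6561 = 26244
E.g. (7,3,6,6,5) → sorted (3,5,6,6,7): b_i ≤ 3+i ∀i, a PF.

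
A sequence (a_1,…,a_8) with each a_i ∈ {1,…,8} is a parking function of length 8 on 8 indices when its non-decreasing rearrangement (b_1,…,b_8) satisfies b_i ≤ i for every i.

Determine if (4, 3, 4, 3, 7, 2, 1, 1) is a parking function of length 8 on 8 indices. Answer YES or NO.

Sorted: b = (1, 1, 2, 3, 3, 4, 4, 7).
  b_1=1 ≤ 1
  b_2=1 ≤ 2
  b_3=2 ≤ 3
  b_4=3 ≤ 4
  b_5=3 ≤ 5
  b_6=4 ≤ 6
  b_7=4 ≤ 7
  b_8=7 ≤ 8
All bounds hold ⇒ YES

YES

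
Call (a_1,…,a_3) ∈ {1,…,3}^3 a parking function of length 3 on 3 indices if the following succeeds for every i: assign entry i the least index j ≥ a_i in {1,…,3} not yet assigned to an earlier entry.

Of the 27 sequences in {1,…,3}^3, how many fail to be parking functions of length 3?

11

Count = (3+1−3)·(3+1)^{3−1} = 1 · 16 = 16
E.g. (2,3,3) → sorted (2,3,3): b_1=2>1, not a PF.
So 27 − 16 = 11 fail.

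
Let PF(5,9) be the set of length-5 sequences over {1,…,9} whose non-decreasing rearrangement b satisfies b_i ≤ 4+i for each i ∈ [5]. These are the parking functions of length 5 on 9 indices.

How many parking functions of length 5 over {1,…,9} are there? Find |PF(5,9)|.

#PF = (9+1−5)·(9+1)^{5−1} = 5·10000 = 50000
E.g. (5,4,1,8,1) → sorted (1,1,4,5,8): b_i ≤ 4+i ∀i, a PF.

50000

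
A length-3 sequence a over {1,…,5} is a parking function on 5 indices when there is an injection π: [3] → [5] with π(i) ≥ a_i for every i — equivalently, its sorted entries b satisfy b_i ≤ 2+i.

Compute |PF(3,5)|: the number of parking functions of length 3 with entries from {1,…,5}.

108

Count = (5−3+1)·(5+1)^(3−1) = 3 · 36 = 108 (Pollak)
E.g. (1,3,1) → sorted (1,1,3): b_i ≤ 2+i ∀i, a PF.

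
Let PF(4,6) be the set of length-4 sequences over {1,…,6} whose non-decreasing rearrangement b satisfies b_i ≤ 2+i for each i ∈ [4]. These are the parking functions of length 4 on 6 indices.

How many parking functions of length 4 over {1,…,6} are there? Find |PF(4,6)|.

1029

#PF = (6−4+1)·(6+1)^(4−1) = 3·343 = 1029 [KW]
Check (5,5,3,2) → sorted (2,3,5,5): b_i ≤ 2+i ∀i, a PF.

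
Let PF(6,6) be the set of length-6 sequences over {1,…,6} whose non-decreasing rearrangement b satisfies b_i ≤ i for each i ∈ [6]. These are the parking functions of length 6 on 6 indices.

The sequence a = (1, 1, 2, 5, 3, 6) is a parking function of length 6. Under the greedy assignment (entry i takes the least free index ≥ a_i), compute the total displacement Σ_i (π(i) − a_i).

Σπ = 6·7/2 = 21 (π permutes [6]); Σa = 1+1+2+5+3+6 = 18; disp = 21−18 = 3.

3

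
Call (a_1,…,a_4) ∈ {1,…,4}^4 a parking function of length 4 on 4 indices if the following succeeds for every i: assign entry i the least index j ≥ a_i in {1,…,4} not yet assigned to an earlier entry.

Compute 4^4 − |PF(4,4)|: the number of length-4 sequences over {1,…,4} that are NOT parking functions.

131

|PF| = (4−4+1)·(4+1)^(4−1) = 1 · 125 = 125 (Konheim–Weiss)
One tuple (2,3,4,4) → sorted (2,3,4,4): b_1=2>1, not a PF.
So 256 − 125 = 131 fail.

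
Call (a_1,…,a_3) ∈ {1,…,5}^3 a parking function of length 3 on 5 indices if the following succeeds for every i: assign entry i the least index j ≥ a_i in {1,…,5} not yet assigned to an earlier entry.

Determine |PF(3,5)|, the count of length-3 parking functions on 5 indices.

108

Count = (6−3)·6^(3−1) = 3 · 36 = 108 (Konheim–Weiss)
E.g. (1,5,1) → sorted (1,1,5): b_i ≤ 2+i ∀i, a PF.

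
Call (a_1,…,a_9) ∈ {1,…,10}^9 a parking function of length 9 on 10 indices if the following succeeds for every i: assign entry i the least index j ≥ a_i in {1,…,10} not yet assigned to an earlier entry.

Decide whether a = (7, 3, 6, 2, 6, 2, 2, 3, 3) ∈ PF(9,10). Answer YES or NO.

Sorted: b = (2, 2, 2, 3, 3, 3, 6, 6, 7).
  b_1=2 ≤ 2
  b_2=2 ≤ 3
  b_3=2 ≤ 4
  b_4=3 ≤ 5
  b_5=3 ≤ 6
  b_6=3 ≤ 7
  b_7=6 ≤ 8
  b_8=6 ≤ 9
  b_9=7 ≤ 10
All bounds hold ⇒ YES

YES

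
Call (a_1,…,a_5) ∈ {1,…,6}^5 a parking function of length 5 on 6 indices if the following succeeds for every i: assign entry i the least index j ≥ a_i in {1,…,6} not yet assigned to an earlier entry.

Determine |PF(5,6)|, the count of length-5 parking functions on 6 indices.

Count = (7−5)·7^(5−1) = 2×2401 = 4802
Check (1,5,2,4,6) → sorted (1,2,4,5,6): b_i ≤ 1+i ∀i, a PF.

4802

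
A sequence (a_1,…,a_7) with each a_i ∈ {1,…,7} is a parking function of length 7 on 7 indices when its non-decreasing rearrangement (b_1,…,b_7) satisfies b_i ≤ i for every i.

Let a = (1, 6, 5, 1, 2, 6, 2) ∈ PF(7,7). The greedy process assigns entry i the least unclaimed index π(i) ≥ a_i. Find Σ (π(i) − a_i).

Σπ(i) = 1+…+7 = 28; Σa = 1+6+5+1+2+6+2 = 23; disp = 28−23 = 5.

5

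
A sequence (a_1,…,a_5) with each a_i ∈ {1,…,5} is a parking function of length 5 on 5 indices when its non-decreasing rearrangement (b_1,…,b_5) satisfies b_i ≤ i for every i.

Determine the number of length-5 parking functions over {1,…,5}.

#PF = (5−5+1)·(5+1)^(5−1) = 1×1296 = 1296
Check (5,2,2,1,1) → sorted (1,1,2,2,5): b_i ≤ i ∀i, a PF.

1296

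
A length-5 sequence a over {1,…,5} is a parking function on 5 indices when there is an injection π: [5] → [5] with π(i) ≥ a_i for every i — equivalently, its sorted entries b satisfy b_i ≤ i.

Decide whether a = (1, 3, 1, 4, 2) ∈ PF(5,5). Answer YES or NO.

YES

Sorted: b = (1, 1, 2, 3, 4).
  b_1=1 ≤ 1
  b_2=1 ≤ 2
  b_3=2 ≤ 3
  b_4=3 ≤ 4
  b_5=4 ≤ 5
All bounds hold ⇒ YES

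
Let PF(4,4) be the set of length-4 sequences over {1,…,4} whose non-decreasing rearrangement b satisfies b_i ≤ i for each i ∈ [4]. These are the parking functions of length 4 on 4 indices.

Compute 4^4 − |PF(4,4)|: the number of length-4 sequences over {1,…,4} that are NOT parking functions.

131

|PF| = (4+1−4)·(4+1)^{4−1} = 1·125 = 125 (Pollak)
One tuple (1,4,3,4) → sorted (1,3,4,4): b_2=3>2, not a PF.
4^4 − 125 = 256 − 125 = 131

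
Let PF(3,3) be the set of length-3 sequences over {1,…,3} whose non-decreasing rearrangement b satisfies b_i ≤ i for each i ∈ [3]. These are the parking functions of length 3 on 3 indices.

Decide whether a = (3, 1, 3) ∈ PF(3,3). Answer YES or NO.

NO

Rearranged: b = (1, 3, 3).
  b_1=1 ≤ 1
  b_2=3 > 2
  fails at i=2 ⇒ NO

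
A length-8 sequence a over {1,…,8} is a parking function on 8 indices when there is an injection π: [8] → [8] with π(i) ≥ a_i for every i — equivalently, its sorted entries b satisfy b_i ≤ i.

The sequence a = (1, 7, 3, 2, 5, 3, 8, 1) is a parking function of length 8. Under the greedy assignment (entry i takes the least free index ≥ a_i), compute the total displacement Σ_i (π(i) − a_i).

6

Σπ = 8·9/2 = 36 (π permutes [8]); Σa = 1+7+3+2+5+3+8+1 = 30; disp = 36−30 = 6.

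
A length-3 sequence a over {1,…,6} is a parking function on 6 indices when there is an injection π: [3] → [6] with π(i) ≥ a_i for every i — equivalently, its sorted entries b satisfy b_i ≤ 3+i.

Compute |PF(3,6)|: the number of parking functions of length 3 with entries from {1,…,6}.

196

#PF = (6−3+1)·(6+1)^(3−1) = 4·49 = 196 (Pollak)
Example (1,6,2) → sorted (1,2,6): b_i ≤ 3+i ∀i, a PF.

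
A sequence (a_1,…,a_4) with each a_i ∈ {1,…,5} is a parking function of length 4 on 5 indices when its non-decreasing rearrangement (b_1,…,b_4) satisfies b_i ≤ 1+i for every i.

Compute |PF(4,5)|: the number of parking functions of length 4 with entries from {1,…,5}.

#PF = 2·6^3 = 2×216 = 432 (Konheim–Weiss)
One tuple (2,3,3,5) → sorted (2,3,3,5): b_i ≤ 1+i ∀i, a PF.

432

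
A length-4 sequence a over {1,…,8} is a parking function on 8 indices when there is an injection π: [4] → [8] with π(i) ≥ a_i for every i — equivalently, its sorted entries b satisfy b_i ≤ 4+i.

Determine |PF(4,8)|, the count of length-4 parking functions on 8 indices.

3645

|PF| = 5·9^3 = 5×729 = 3645 [KW]
Example (7,7,2,5) → sorted (2,5,7,7): b_i ≤ 4+i ∀i, a PF.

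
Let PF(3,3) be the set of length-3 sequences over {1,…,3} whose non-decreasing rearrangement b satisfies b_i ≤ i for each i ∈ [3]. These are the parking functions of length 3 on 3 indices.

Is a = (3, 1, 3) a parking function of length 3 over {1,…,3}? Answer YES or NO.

Order a: b = (1, 3, 3).
  b_1=1 ≤ 1
  b_2=3 > 2
  fails at i=2 ⇒ NO

NO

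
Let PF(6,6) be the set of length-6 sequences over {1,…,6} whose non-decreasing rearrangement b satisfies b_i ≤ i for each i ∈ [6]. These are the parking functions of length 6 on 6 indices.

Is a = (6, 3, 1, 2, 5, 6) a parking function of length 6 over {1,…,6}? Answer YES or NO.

NO

Rearranged: b = (1, 2, 3, 5, 6, 6).
  b_1=1 ≤ 1
  b_2=2 ≤ 2
  b_3=3 ≤ 3
  b_4=5 > 4
  fails at i=4 ⇒ NO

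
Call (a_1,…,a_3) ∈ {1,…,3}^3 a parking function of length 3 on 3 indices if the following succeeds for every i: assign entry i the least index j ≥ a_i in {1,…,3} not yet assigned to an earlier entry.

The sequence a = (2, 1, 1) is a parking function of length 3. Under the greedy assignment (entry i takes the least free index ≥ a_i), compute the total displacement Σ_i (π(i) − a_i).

2

Σπ = 6 ({1..3} each once); Σa = 2+1+1 = 4; disp = 6−4 = 2.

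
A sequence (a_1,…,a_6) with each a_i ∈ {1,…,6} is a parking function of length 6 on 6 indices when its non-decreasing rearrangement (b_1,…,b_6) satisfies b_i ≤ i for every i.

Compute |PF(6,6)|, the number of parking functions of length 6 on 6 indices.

#PF = 1·7^5 = 1·16807 = 16807 [KW]
Example (2,1,5,2,2,5) → sorted (1,2,2,2,5,5): b_i ≤ i ∀i, a PF.

16807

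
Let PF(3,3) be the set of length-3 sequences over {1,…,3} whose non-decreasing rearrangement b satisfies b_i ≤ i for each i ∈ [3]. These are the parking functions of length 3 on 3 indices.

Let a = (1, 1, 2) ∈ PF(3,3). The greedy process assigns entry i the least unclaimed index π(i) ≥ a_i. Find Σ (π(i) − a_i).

Σπ(i) = 1+…+3 = 6; Σa = 1+1+2 = 4; disp = 6−4 = 2.

2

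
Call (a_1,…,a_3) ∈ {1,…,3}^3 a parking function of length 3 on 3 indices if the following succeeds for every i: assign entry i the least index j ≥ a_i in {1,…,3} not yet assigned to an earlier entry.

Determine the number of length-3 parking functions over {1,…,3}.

Count = (3+1−3)·(3+1)^{3−1} = 1×16 = 16 (Konheim–Weiss)
Example (1,2,1) → sorted (1,1,2): b_i ≤ i ∀i, a PF.

16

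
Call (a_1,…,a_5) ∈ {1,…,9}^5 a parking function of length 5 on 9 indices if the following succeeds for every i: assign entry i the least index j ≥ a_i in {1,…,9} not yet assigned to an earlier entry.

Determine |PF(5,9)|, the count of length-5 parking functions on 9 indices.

50000

Count = (10−5)·10^(5−1) = 5 · 10000 = 50000 [KW]
Example (2,7,7,4,3) → sorted (2,3,4,7,7): b_i ≤ 4+i ∀i, a PF.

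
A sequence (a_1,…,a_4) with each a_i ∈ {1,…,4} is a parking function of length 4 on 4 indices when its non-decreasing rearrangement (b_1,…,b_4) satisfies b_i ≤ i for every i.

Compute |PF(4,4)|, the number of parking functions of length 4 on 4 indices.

125

|PF| = (4+1−4)·(4+1)^{4−1} = 1·125 = 125
Check (2,4,1,1) → sorted (1,1,2,4): b_i ≤ i ∀i, a PF.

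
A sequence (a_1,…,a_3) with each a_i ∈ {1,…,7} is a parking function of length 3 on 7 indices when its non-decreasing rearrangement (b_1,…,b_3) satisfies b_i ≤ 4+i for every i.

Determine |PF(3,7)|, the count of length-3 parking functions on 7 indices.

Count = (7−3+1)·(7+1)^(3−1) = 5×64 = 320 (Konheim–Weiss)
Example (7,3,4) → sorted (3,4,7): b_i ≤ 4+i ∀i, a PF.

320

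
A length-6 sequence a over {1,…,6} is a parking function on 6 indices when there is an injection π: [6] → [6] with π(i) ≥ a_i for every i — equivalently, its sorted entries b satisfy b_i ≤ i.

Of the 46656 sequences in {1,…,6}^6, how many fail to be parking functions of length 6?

29849

|PF(6,6)| = (7−6)·7^(6−1) = 1·16807 = 16807 (Konheim–Weiss)
One tuple (1,5,5,6,4,2) → sorted (1,2,4,5,5,6): b_3=4>3, not a PF.
So 46656 − 16807 = 29849 fail.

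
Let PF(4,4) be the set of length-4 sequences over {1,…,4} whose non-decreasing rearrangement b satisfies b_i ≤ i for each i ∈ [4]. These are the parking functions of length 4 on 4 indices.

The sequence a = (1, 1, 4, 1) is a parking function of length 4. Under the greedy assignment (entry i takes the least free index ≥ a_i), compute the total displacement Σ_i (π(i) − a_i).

Σπ = 10 ({1..4} each once); Σa = 1+1+4+1 = 7; disp = 10−7 = 3.

3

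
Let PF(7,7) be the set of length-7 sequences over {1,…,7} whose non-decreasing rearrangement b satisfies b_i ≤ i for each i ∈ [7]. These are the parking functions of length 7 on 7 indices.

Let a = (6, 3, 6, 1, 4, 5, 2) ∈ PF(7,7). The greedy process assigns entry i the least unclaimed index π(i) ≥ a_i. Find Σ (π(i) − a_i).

1

Σπ(i) = 1+…+7 = 28; Σa = 6+3+6+1+4+5+2 = 27; disp = 28−27 = 1.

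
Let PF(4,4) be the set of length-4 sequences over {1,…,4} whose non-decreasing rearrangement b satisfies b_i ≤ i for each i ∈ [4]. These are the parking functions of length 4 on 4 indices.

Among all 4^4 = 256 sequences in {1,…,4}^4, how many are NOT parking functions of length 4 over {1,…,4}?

#PF = (4−4+1)·(4+1)^(4−1) = 1·125 = 125 (Konheim–Weiss)
Example (4,4,2,4) → sorted (2,4,4,4): b_1=2>1, not a PF.
4^4 − 125 = 256 − 125 = 131

131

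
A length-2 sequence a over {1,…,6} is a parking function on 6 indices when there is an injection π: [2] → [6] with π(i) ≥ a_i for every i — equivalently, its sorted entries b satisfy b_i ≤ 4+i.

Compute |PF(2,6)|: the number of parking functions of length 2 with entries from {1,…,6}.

#PF = (6−2+1)·(6+1)^(2−1) = 5 · 7 = 35 (Pollak)
E.g. (5,1) → sorted (1,5): b_i ≤ 4+i ∀i, a PF.

35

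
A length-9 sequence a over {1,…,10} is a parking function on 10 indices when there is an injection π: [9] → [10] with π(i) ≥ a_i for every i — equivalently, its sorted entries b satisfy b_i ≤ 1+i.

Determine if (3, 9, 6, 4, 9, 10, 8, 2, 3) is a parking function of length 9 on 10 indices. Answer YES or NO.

Rearranged: b = (2, 3, 3, 4, 6, 8, 9, 9, 10).
  b_1=2 ≤ 2
  b_2=3 ≤ 3
  b_3=3 ≤ 4
  b_4=4 ≤ 5
  b_5=6 ≤ 6
  b_6=8 > 7
  fails at i=6 ⇒ NO

NO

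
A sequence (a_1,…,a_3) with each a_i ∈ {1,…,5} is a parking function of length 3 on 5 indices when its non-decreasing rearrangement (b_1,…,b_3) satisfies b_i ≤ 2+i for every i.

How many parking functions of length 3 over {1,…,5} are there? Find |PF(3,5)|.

108

|PF(3,5)| = 3·6^2 = 3 · 36 = 108 (Konheim–Weiss)
Example (1,3,1) → sorted (1,1,3): b_i ≤ 2+i ∀i, a PF.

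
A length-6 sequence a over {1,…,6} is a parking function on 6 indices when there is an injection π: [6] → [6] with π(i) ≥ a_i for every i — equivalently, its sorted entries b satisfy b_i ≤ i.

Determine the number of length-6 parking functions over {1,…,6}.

Count = (6+1−6)·(6+1)^{6−1} = 1 · 16807 = 16807 [KW]
Example (5,5,2,1,3,2) → sorted (1,2,2,3,5,5): b_i ≤ i ∀i, a PF.

16807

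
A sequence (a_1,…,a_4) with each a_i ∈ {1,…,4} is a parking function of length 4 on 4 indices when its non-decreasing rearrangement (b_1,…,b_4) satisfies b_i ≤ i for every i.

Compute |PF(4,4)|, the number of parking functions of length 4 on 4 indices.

|PF| = 1·5^3 = 1 · 125 = 125 (Konheim–Weiss)
One tuple (2,1,1,1) → sorted (1,1,1,2): b_i ≤ i ∀i, a PF.

125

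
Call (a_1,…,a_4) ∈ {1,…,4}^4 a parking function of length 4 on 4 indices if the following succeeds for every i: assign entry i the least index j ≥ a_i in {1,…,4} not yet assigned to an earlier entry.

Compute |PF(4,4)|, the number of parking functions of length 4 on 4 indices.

|PF(4,4)| = (4+1−4)·(4+1)^{4−1} = 1 · 125 = 125 (Konheim–Weiss)
E.g. (2,1,3,4) → sorted (1,2,3,4): b_i ≤ i ∀i, a PF.

125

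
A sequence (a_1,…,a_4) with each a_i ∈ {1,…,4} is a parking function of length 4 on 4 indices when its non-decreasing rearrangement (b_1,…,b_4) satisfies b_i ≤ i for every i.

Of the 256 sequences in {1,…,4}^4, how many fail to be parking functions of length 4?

131

#PF = (4+1−4)·(4+1)^{4−1} = 1·125 = 125 (Konheim–Weiss)
Example (3,4,1,4) → sorted (1,3,4,4): b_2=3>2, not a PF.
So 256 − 125 = 131 fail.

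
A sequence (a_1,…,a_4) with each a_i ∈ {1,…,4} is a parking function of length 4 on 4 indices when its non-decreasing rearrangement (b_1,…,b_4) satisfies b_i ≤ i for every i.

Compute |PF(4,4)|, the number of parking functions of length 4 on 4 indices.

#PF = (4+1−4)·(4+1)^{4−1} = 1 · 125 = 125 [KW]
E.g. (2,1,2,3) → sorted (1,2,2,3): b_i ≤ i ∀i, a PF.

125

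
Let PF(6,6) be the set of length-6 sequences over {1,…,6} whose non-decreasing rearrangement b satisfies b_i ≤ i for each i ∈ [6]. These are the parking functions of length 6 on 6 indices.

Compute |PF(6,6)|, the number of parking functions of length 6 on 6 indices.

|PF(6,6)| = (6−6+1)·(6+1)^(6−1) = 1×16807 = 16807 [KW]
One tuple (1,1,3,4,2,5) → sorted (1,1,2,3,4,5): b_i ≤ i ∀i, a PF.

16807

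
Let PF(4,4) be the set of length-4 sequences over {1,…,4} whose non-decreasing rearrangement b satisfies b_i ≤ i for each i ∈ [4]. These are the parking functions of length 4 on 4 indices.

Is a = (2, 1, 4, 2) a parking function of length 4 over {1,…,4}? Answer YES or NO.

YES

Order a: b = (1, 2, 2, 4).
  b_1=1 ≤ 1
  b_2=2 ≤ 2
  b_3=2 ≤ 3
  b_4=4 ≤ 4
All bounds hold ⇒ YES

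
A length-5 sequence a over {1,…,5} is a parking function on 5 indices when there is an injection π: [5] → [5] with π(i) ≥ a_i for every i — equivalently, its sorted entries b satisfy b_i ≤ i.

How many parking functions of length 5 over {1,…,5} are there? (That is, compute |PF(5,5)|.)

1296

|PF| = (5+1−5)·(5+1)^{5−1} = 1 · 1296 = 1296 [KW]
Check (1,2,4,3,1) → sorted (1,1,2,3,4): b_i ≤ i ∀i, a PF.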